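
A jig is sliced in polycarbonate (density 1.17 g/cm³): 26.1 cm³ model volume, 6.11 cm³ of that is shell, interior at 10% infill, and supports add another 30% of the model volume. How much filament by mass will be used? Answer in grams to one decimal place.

Interior volume = 26.1 − 6.11, so 19.99 cm³.
Infill volume = 0.10 × 19.99 = 1.999 cm³.
Support = 0.30 × 26.1 = 7.83 cm³.
Total printed volume = 6.11 + 1.999 + 7.83, so 15.939 cm³.
Mass = 15.939 × 1.17, so 18.64863 g.

18.6 g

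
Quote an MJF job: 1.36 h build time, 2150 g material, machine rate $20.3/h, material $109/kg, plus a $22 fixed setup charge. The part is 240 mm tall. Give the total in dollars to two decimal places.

$283.96

Machine-time cost = 20.3 × 1.36, so $27.608.
Feedstock cost: 109 × 2150/1000 → $234.35.
Adding setup: 27.608 + 234.35 + 22 → 283.958 ≈ $283.96.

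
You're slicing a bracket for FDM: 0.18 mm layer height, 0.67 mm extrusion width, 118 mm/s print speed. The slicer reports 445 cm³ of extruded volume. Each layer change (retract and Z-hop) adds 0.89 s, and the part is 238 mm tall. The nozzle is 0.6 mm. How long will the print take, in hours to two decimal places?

9.01 hours

Bead cross-section = 0.18 × 0.67 = 0.1206 mm².
Total extruded path = 445000/0.1206 = 3689883.9 mm.
Print-move time = 3689883.9 / 118 = 31270.2 s.
Number of layers: 238 / 0.18 → 1323 (rounded up).
Non-print overhead: 1323 × 0.89 → 1177.47 s.
Total = 31270.2 + 1177.47 = 32447.67 s = 9.01 hours.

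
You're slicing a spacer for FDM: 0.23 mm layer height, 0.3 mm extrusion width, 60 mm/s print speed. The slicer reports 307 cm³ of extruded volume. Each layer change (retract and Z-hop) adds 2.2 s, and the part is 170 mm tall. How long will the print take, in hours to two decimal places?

Line area = 0.23 × 0.3 = 0.069 mm².
Total extruded path = 307000/0.069 = 4449275.4 mm.
Extrusion time = 4449275.4 / 60 = 74154.6 s.
Layer count = ceil(170 / 0.23) = 740.
Non-print overhead: 740 × 2.2 → 1628 s.
Total = 74154.6 + 1628 = 75782.6 s = 21.05 hours.

21.05 hours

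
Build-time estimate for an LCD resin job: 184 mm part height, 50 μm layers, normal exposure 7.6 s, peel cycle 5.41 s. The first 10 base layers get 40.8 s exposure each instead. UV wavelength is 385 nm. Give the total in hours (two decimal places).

Layers = ⌈184/0.05⌉ = 3680.
Burn-in layers: 10 × (40.8 + 5.41) → 462.1 s.
Remaining layers: 3670 × (7.6 + 5.41) → 47746.7 s.
Total = 462.1 + 47746.7 = 48208.8 s = 13.39 hours.

13.39 hours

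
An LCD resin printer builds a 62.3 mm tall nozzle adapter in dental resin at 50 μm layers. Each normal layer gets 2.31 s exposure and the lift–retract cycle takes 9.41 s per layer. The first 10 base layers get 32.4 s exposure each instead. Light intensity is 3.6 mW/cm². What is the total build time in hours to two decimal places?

Layers = ⌈62.3/0.05⌉ = 1246.
Base layers = 10 × (32.4 + 9.41), so 418.1 s.
Normal layers = 1236 × (2.31 + 9.41), so 14485.92 s.
Total = 418.1 + 14485.92 = 14904.02 s = 4.14 hours.

4.14 hours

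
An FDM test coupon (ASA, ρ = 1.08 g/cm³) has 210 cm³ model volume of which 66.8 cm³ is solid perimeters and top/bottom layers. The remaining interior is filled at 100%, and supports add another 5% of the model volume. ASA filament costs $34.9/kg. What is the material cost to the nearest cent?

Infill region = 210 − 66.8 = 143.2 cm³.
Deposited infill = 1.00 × 143.2 = 143.2 cm³.
Support = 0.05 × 210 = 10.5 cm³.
Total extruded = 66.8 + 143.2 + 10.5, so 220.5 cm³.
Mass: 220.5 × 1.08 → 238.14 g.
At $34.9/kg: 238.14/1000 × 34.9 = $8.31.

$8.31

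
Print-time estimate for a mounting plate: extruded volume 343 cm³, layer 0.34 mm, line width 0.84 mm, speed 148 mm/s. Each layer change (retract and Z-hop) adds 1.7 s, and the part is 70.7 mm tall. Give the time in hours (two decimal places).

2.35 hours

Bead cross-section = 0.34 × 0.84, so 0.2856 mm².
Total extruded path = 343000/0.2856 = 1200980.4 mm.
Time extruding = 1200980.4 / 148, so 8114.7 s.
Number of layers: 70.7 / 0.34 → 208 (rounded up).
Layer-change overhead: 208 × 1.7 → 353.6 s.
Total = 8114.7 + 353.6 = 8468.3 s = 2.35 hours.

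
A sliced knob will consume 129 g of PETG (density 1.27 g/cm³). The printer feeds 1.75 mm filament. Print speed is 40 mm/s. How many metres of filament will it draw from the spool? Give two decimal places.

Extruded volume: 129/1.27 = 101.5748 cm³ (101574.8 mm³).
Cross-section of 1.75 mm filament: π·(1.75/2)² = 2.4053 mm².
Length = 101574.8 / 2.4053 = 42229.58 mm = 42.23 m.

42.23 m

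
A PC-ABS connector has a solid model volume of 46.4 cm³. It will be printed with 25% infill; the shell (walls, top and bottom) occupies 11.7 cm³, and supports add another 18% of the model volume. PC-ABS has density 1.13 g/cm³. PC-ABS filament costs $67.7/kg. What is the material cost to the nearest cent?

Interior volume: 46.4 − 11.7 → 34.7 cm³.
Infill deposited = 0.25 × 34.7, so 8.675 cm³.
Support: 0.18 × 46.4 → 8.352 cm³.
Total printed volume = 11.7 + 8.675 + 8.352, so 28.727 cm³.
Mass: 28.727 × 1.13 → 32.46151 g.
At $67.7/kg: 32.46151/1000 × 67.7 = $2.20.

$2.20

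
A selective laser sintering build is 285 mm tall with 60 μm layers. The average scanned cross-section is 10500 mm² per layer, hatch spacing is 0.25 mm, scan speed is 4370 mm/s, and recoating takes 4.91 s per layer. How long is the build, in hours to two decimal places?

19.16 hours

Number of layers: 285 / 0.06 → 4750 (rounded up).
Scan path per layer = 10500 / 0.25, so 42000 mm.
Scan time per layer: 42000 / 4370 → 9.611 s.
Per-layer time = 9.611 + 4.91, so 14.521 s.
4750 layers × 14.521 s/layer = 68974.75 s, i.e. 19.16 hours.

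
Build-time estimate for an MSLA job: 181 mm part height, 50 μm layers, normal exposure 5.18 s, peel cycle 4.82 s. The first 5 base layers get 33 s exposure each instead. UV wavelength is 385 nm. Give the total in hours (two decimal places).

10.09 hours

Layers = ⌈181/0.05⌉ = 3620.
Base layers = 5 × (33 + 4.82) = 189.1 s.
Normal layers = 3615 × (5.18 + 4.82) = 36150 s.
Total = 189.1 + 36150 = 36339.1 s = 10.09 hours.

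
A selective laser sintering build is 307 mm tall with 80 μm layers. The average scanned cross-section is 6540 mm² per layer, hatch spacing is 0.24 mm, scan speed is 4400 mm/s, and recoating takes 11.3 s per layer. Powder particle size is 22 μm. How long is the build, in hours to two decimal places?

Number of layers: 307 / 0.08 → 3838 (rounded up).
Scan path per layer = 6540 / 0.24 = 27250 mm.
Scan time per layer = 27250 / 4400 = 6.1932 s.
Time per layer = 6.1932 + 11.3 = 17.4932 s.
3838 layers × 17.4932 s/layer = 67138.9016 s, i.e. 18.65 hours.

18.65 hours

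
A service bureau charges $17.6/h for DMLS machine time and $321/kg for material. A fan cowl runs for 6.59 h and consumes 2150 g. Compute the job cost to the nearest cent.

$806.13

Time charge = 17.6 × 6.59, so $115.984.
Feedstock cost = 321 × 2150/1000, so $690.15.
Total = 115.984 + 690.15 = 806.134 ≈ $806.13.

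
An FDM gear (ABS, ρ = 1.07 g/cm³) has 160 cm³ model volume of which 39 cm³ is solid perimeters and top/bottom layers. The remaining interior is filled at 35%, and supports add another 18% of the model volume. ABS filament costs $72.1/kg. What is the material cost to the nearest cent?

Interior volume: 160 − 39 → 121 cm³.
Infill deposited: 0.35 × 121 → 42.35 cm³.
Support: 0.18 × 160 → 28.8 cm³.
Deposited volume = 39 + 42.35 + 28.8, so 110.15 cm³.
Mass = 110.15 × 1.07 = 117.8605 g.
At $72.1/kg: 117.8605/1000 × 72.1 = $8.50.

$8.50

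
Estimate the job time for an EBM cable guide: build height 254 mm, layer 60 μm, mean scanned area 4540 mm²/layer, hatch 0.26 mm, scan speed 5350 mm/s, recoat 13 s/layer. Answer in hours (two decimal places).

19.13 hours

Number of layers: 254 / 0.06 → 4234 (rounded up).
Scan path per layer = 4540 / 0.26 = 17461.5 mm.
Scan time per layer: 17461.5 / 5350 → 3.2638 s.
Layer cycle: 3.2638 + 13 → 16.2638 s.
Build time = 4234 × 16.2638 = 68860.9292 s = 19.13 hours.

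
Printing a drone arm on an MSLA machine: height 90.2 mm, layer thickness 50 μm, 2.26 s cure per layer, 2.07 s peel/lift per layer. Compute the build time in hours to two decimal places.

2.17 hours

Number of layers: 90.2 / 0.05 → 1804 (rounded up).
Each layer takes = 2.26 + 2.07, so 4.33 s.
Total = 1804 × 4.33 = 7811.32 s = 2.17 hours.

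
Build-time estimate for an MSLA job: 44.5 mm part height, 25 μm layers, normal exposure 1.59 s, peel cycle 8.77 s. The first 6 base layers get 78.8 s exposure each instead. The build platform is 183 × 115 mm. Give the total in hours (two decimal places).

5.25 hours

Layer count = ceil(44.5 / 0.025) = 1780.
Burn-in layers = 6 × (78.8 + 8.77) = 525.42 s.
Remaining layers = 1774 × (1.59 + 8.77) = 18378.64 s.
Total = 525.42 + 18378.64 = 18904.06 s = 5.25 hours.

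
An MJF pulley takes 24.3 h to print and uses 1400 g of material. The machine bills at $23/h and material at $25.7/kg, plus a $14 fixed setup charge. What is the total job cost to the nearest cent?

$608.88

Machine-time cost: 23 × 24.3 → $558.90.
Feedstock cost = 25.7 × 1400/1000 = $35.98.
Adding setup: 558.90 + 35.98 + 14 → $608.88.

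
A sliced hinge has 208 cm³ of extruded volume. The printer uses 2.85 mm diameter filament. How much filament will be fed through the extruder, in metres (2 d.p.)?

32.60 m

A = π r² = π × 1.425² = 6.3794 mm².
Length = 208 cm³ / 6.3794 mm² = 208000 / 6.3794 = 32604.95 mm = 32.60 m.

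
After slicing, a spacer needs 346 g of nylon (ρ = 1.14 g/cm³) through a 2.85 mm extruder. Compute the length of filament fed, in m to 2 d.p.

Extruded volume: 346/1.14 = 303.5088 cm³ (303508.8 mm³).
A = π r² = π × 1.425² = 6.3794 mm².
L = V/A = 303508.8/6.3794 = 47576.39 mm → 47.58 m.

47.58 m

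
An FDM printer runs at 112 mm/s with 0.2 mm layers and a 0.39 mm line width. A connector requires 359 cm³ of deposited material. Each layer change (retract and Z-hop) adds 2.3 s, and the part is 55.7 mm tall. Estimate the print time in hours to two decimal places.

11.59 hours

Line area = 0.2 × 0.39, so 0.078 mm².
Total extruded path = 359000/0.078 = 4602564.1 mm.
Print-move time = 4602564.1 / 112 = 41094.3 s.
Number of layers: 55.7 / 0.2 → 279 (rounded up).
Non-print overhead = 279 × 2.3, so 641.7 s.
Total = 41094.3 + 641.7 = 41736 s = 11.59 hours.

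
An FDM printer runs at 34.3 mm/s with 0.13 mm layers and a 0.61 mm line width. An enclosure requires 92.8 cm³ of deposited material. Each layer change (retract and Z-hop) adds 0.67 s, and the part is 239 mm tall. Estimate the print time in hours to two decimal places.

9.82 hours

Bead cross-section = 0.13 × 0.61 = 0.0793 mm².
Path length: 92800 mm³ / 0.0793 mm² → 1170239.6 mm.
Extrusion time: 1170239.6 / 34.3 → 34117.8 s.
Layer count = ceil(239 / 0.13) = 1839.
Layer-change overhead: 1839 × 0.67 → 1232.13 s.
Altogether 34117.8 + 1232.13 = 35349.93 s, i.e. 9.82 hours.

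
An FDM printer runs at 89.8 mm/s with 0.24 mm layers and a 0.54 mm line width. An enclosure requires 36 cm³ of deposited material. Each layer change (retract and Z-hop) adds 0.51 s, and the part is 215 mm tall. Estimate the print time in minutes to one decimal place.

Bead cross-section = 0.24 × 0.54, so 0.1296 mm².
Toolpath length = 36 cm³ / 0.1296 mm² = 36000 / 0.1296 = 277777.8 mm.
Print-move time: 277777.8 / 89.8 → 3093.3 s.
Number of layers: 215 / 0.24 → 896 (rounded up).
Z-hop total = 896 × 0.51, so 456.96 s.
Total = 3093.3 + 456.96 = 3550.26 s = 59.2 minutes.

59.2 minutes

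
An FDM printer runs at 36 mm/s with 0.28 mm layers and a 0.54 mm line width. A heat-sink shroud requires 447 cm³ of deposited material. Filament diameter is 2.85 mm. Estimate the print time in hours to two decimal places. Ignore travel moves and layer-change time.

Bead cross-section: 0.28 × 0.54 → 0.1512 mm².
Path length: 447000 mm³ / 0.1512 mm² → 2956349.2 mm.
Extrusion time: 2956349.2 / 36 → 82120.8 s.
82120.8 s = 22.81 hours.

22.81 hours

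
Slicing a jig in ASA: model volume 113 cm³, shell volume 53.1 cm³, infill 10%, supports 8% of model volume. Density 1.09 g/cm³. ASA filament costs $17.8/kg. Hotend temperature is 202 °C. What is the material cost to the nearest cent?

Interior volume = 113 − 53.1 = 59.9 cm³.
Infill deposited: 0.10 × 59.9 → 5.99 cm³.
Support = 0.08 × 113 = 9.04 cm³.
Total extruded = 53.1 + 5.99 + 9.04, so 68.13 cm³.
Mass = 68.13 × 1.09 = 74.2617 g.
Cost = 74.2617 g / 1000 × $17.8/kg = $1.32.

$1.32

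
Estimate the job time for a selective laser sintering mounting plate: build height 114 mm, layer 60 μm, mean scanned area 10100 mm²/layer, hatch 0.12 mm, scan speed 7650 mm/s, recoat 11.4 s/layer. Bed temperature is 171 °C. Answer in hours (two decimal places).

11.82 hours

Number of layers: 114 / 0.06 → 1900 (rounded up).
Scan path per layer = 10100 / 0.12 = 84166.7 mm.
Per-layer scan time: 84166.7 / 7650 → 11.0022 s.
Per-layer time = 11.0022 + 11.4 = 22.4022 s.
Build time = 1900 × 22.4022 = 42564.18 s = 11.82 hours.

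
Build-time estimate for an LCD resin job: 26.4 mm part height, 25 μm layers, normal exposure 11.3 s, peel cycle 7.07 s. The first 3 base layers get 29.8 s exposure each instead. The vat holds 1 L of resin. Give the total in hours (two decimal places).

Layers = ⌈26.4/0.025⌉ = 1056.
Base layers = 3 × (29.8 + 7.07) = 110.61 s.
Remaining layers: 1053 × (11.3 + 7.07) → 19343.61 s.
Sum: 110.61 + 19343.61 = 19454.22 s → 5.40 hours.

5.40 hours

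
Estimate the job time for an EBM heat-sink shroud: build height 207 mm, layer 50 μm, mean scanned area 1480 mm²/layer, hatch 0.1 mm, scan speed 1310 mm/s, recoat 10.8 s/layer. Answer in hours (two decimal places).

25.41 hours

Layer count = ceil(207 / 0.05) = 4140.
Scan path per layer = 1480 / 0.1, so 14800 mm.
Per-layer scan time: 14800 / 1310 → 11.2977 s.
Layer cycle = 11.2977 + 10.8, so 22.0977 s.
Total: 4140 × 22.0977 s = 91484.478 s → 25.41 hours.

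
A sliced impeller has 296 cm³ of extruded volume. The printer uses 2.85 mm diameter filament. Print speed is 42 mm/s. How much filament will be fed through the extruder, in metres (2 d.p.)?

46.40 m

Filament cross-section = π × (2.85/2)² = 6.3794 mm².
Length = 296 cm³ / 6.3794 mm² = 296000 / 6.3794 = 46399.35 mm = 46.40 m.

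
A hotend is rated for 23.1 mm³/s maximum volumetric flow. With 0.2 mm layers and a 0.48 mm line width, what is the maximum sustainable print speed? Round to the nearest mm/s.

241 mm/s

Extrusion cross-section: 0.2 × 0.48 → 0.096 mm².
v_max = Q/A = 23.1/0.096 = 240.63 mm/s → 241 mm/s.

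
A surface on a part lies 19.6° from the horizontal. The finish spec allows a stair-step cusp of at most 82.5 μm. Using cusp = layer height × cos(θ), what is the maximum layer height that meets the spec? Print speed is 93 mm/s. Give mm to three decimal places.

t = h_c / cos θ = 0.0825 / 0.9421 = 0.088 mm.

0.088 mm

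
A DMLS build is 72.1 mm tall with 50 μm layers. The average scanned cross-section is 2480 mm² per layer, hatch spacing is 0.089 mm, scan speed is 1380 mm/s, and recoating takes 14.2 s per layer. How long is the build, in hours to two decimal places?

Number of layers: 72.1 / 0.05 → 1442 (rounded up).
Per-layer scan distance: 2480 / 0.089 → 27865.2 mm.
Laser time per layer: 27865.2 / 1380 → 20.1922 s.
Per-layer time: 20.1922 + 14.2 → 34.3922 s.
1442 layers × 34.3922 s/layer = 49593.5524 s, i.e. 13.78 hours.

13.78 hours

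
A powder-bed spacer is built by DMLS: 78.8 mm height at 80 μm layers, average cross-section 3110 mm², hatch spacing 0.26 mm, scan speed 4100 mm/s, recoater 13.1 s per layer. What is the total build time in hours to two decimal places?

Number of layers: 78.8 / 0.08 → 985 (rounded up).
Hatch length per layer = 3110 / 0.26, so 11961.5 mm.
Scan time per layer = 11961.5 / 4100 = 2.9174 s.
Layer cycle: 2.9174 + 13.1 → 16.0174 s.
Build time = 985 × 16.0174 = 15777.139 s = 4.38 hours.

4.38 hours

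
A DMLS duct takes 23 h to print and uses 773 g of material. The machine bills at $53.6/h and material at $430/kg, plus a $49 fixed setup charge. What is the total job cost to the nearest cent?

Time charge = 53.6 × 23, so $1232.80.
Feedstock cost: 430 × 773/1000 → $332.39.
Total = 1232.80 + 332.39 + 49 = $1614.19.

$1614.19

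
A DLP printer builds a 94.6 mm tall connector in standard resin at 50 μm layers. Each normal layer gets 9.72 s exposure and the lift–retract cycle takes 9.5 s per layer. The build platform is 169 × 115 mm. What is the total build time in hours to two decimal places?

10.10 hours

Number of layers: 94.6 / 0.05 → 1892 (rounded up).
Per-layer time: 9.72 + 9.5 → 19.22 s.
Build time: 1892 × 19.22 s = 36364.24 s, i.e. 10.10 hours.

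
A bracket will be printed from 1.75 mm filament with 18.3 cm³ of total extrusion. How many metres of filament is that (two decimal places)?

7.61 m

A = π r² = π × 0.875² = 2.4053 mm².
Length = 18.3 cm³ / 2.4053 mm² = 18300 / 2.4053 = 7608.2 mm = 7.61 m.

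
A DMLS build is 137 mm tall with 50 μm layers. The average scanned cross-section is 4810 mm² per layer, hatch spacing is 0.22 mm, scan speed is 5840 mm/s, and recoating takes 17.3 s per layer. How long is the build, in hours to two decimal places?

Number of layers: 137 / 0.05 → 2740 (rounded up).
Hatch length per layer = 4810 / 0.22 = 21863.6 mm.
Scan time per layer: 21863.6 / 5840 → 3.7438 s.
Per-layer time = 3.7438 + 17.3 = 21.0438 s.
Total: 2740 × 21.0438 s = 57660.012 s → 16.02 hours.

16.02 hours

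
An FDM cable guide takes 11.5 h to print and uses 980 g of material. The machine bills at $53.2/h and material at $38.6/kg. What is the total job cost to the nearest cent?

Machine-time cost = 53.2 × 11.5 = $611.80.
Feedstock cost = 38.6 × 980/1000 = $37.828.
Job cost: 611.80 + 37.828 = 649.628 ≈ $649.63.

$649.63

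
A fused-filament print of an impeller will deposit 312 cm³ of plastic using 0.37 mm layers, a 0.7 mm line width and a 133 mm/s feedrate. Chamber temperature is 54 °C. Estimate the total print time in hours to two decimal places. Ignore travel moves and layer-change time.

2.52 hours

Extrusion cross-section = 0.37 × 0.7 = 0.259 mm².
Total extruded path = 312000/0.259 = 1204633.2 mm.
Time extruding = 1204633.2 / 133 = 9057.4 s.
That's 9057.4 s → 2.52 hours.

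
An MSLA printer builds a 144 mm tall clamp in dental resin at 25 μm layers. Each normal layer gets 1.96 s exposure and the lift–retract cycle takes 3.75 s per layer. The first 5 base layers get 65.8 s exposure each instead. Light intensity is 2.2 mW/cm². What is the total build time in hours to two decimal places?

9.22 hours

Layers = ⌈144/0.025⌉ = 5760.
Base layers: 5 × (65.8 + 3.75) → 347.75 s.
Regular layers: 5755 × (1.96 + 3.75) → 32861.05 s.
Sum: 347.75 + 32861.05 = 33208.8 s → 9.22 hours.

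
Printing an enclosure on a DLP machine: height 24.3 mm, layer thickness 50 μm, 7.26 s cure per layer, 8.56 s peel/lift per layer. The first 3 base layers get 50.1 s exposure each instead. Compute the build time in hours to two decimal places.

2.17 hours

Layer count = ceil(24.3 / 0.05) = 486.
Burn-in layers: 3 × (50.1 + 8.56) → 175.98 s.
Regular layers = 483 × (7.26 + 8.56) = 7641.06 s.
Total = 175.98 + 7641.06 = 7817.04 s = 2.17 hours.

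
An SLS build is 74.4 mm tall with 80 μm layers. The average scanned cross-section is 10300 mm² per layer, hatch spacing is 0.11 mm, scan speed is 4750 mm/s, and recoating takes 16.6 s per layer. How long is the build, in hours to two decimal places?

9.38 hours

Number of layers: 74.4 / 0.08 → 930 (rounded up).
Hatch length per layer = 10300 / 0.11, so 93636.4 mm.
Laser time per layer = 93636.4 / 4750 = 19.7129 s.
Layer cycle: 19.7129 + 16.6 → 36.3129 s.
Total: 930 × 36.3129 s = 33770.997 s → 9.38 hours.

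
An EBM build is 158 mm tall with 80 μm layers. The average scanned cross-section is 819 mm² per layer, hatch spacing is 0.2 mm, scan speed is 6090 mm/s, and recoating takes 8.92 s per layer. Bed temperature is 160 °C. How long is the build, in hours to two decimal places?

Layer count = ceil(158 / 0.08) = 1975.
Hatch length per layer = 819 / 0.2, so 4095 mm.
Per-layer scan time = 4095 / 6090 = 0.6724 s.
Time per layer: 0.6724 + 8.92 → 9.5924 s.
Build time = 1975 × 9.5924 = 18944.99 s = 5.26 hours.

5.26 hours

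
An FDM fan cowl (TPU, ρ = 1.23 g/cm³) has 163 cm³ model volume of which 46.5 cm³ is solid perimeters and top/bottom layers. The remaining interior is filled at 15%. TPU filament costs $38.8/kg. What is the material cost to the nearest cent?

Volume inside the shell = 163 − 46.5, so 116.5 cm³.
Infill deposited = 0.15 × 116.5 = 17.475 cm³.
Deposited volume = 46.5 + 17.475, so 63.975 cm³.
Mass = 63.975 × 1.23 = 78.68925 g.
At $38.8/kg: 78.68925/1000 × 38.8 = $3.05.

$3.05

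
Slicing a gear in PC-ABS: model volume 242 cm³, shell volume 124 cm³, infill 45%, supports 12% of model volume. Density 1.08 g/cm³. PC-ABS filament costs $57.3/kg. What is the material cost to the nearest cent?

$12.76

Volume inside the shell = 242 − 124 = 118 cm³.
Infill deposited = 0.45 × 118 = 53.1 cm³.
Support: 0.12 × 242 → 29.04 cm³.
Deposited volume = 124 + 53.1 + 29.04 = 206.14 cm³.
Mass: 206.14 × 1.08 → 222.6312 g.
At $57.3/kg: 222.6312/1000 × 57.3 = $12.76.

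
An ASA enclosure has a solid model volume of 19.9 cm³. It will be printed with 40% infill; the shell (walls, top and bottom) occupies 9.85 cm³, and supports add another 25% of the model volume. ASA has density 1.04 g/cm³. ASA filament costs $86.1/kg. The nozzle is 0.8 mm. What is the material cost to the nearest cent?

$1.69

Volume inside the shell = 19.9 − 9.85, so 10.05 cm³.
Infill deposited = 0.40 × 10.05 = 4.02 cm³.
Support = 0.25 × 19.9, so 4.975 cm³.
Total printed volume = 9.85 + 4.02 + 4.975, so 18.845 cm³.
Mass: 18.845 × 1.04 → 19.5988 g.
Cost = 19.5988 g / 1000 × $86.1/kg = $1.69.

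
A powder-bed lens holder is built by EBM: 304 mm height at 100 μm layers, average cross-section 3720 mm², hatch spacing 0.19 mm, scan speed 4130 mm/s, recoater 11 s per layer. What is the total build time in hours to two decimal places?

13.29 hours

Layer count = ceil(304 / 0.1) = 3040.
Hatch length per layer = 3720 / 0.19 = 19578.9 mm.
Per-layer scan time: 19578.9 / 4130 → 4.7407 s.
Per-layer time = 4.7407 + 11 = 15.7407 s.
Total: 3040 × 15.7407 s = 47851.728 s → 13.29 hours.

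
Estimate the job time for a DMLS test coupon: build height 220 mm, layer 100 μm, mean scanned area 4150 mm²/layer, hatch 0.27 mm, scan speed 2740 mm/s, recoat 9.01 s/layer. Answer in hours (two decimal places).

8.93 hours

Layers = ⌈220/0.1⌉ = 2200.
Hatch length per layer = 4150 / 0.27, so 15370.4 mm.
Per-layer scan time: 15370.4 / 2740 → 5.6096 s.
Layer cycle = 5.6096 + 9.01, so 14.6196 s.
Total: 2200 × 14.6196 s = 32163.12 s → 8.93 hours.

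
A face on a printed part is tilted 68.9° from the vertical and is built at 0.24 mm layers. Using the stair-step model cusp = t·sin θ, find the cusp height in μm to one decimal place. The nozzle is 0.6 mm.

223.9 μm

sin(68.9°) = 0.9330, so cusp = 0.24 × 0.9330 = 0.22392 mm → 223.9 μm.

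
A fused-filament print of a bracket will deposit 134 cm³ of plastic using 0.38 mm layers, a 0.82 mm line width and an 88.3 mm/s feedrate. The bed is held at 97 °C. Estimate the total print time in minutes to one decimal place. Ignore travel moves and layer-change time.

81.2 minutes

Bead cross-section = 0.38 × 0.82, so 0.3116 mm².
Total extruded path = 134000/0.3116 = 430038.5 mm.
Print-move time = 430038.5 / 88.3 = 4870.2 s.
Converting: 4870.2 s = 81.2 minutes.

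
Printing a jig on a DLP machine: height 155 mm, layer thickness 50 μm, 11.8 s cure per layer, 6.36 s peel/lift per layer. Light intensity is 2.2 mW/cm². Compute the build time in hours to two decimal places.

Number of layers: 155 / 0.05 → 3100 (rounded up).
Per-layer time: 11.8 + 6.36 → 18.16 s.
Total = 3100 × 18.16 = 56296 s = 15.64 hours.

15.64 hours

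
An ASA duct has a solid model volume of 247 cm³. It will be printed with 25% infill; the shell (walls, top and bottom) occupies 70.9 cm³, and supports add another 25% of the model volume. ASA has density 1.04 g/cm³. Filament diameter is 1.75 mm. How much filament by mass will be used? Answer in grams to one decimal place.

183.7 g

Volume inside the shell = 247 − 70.9, so 176.1 cm³.
Infill volume = 0.25 × 176.1 = 44.025 cm³.
Support = 0.25 × 247, so 61.75 cm³.
Total printed volume: 70.9 + 44.025 + 61.75 → 176.675 cm³.
Mass: 176.675 × 1.04 → 183.742 g.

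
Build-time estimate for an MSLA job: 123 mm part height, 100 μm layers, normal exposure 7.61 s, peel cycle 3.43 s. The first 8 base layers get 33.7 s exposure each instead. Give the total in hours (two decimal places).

Number of layers: 123 / 0.1 → 1230 (rounded up).
Bottom layers = 8 × (33.7 + 3.43), so 297.04 s.
Normal layers = 1222 × (7.61 + 3.43), so 13490.88 s.
Sum: 297.04 + 13490.88 = 13787.92 s → 3.83 hours.

3.83 hours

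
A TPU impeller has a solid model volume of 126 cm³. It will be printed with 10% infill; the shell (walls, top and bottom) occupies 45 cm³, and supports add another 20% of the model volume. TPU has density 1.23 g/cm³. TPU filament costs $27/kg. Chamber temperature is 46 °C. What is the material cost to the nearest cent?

Interior volume: 126 − 45 → 81 cm³.
Deposited infill = 0.10 × 81 = 8.1 cm³.
Support = 0.20 × 126 = 25.2 cm³.
Deposited volume = 45 + 8.1 + 25.2 = 78.3 cm³.
Mass = 78.3 × 1.23 = 96.309 g.
Cost = 96.309 g / 1000 × $27/kg = $2.60.

$2.60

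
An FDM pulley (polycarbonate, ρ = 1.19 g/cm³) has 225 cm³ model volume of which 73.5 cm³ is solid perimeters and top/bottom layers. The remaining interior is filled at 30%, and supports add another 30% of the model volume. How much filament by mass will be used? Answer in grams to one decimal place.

221.9 g

Volume inside the shell = 225 − 73.5, so 151.5 cm³.
Deposited infill = 0.30 × 151.5, so 45.45 cm³.
Support = 0.30 × 225, so 67.5 cm³.
Total extruded: 73.5 + 45.45 + 67.5 → 186.45 cm³.
Mass: 186.45 × 1.19 → 221.8755 g.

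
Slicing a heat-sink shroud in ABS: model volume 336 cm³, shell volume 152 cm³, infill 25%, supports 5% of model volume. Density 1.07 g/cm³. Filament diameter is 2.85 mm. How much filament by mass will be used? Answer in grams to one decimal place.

229.8 g

Volume inside the shell: 336 − 152 → 184 cm³.
Infill deposited: 0.25 × 184 → 46 cm³.
Support: 0.05 × 336 → 16.8 cm³.
Total extruded = 152 + 46 + 16.8, so 214.8 cm³.
Mass = 214.8 × 1.07, so 229.836 g.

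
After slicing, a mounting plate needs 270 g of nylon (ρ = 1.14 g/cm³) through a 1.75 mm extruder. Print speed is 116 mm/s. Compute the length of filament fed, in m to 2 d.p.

Volume = 270 g / 1.14 g·cm⁻³ = 236.8421 cm³ = 236842.1 mm³.
Filament cross-section = π × (1.75/2)² = 2.4053 mm².
Length = 236842.1 / 2.4053 = 98466.76 mm = 98.47 m.

98.47 m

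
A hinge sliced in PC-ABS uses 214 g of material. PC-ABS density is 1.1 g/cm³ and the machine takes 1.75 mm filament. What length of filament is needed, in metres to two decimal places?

Extruded volume: 214/1.1 = 194.5455 cm³ (194545.5 mm³).
Cross-section of 1.75 mm filament: π·(1.75/2)² = 2.4053 mm².
Length = 194545.5 / 2.4053 = 80882.01 mm = 80.88 m.

80.88 m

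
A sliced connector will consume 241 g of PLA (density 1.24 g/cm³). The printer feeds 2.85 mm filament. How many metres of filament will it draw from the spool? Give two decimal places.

Volume = 241 g / 1.24 g·cm⁻³ = 194.3548 cm³ = 194354.8 mm³.
Cross-section of 2.85 mm filament: π·(2.85/2)² = 6.3794 mm².
L = V/A = 194354.8/6.3794 = 30466 mm → 30.47 m.

30.47 m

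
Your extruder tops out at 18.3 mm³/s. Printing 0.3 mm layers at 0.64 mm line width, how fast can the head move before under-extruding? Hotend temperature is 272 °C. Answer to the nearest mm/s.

Extrusion cross-section = 0.3 × 0.64 = 0.192 mm².
Max speed = 18.3 / 0.192 = 95.31 ≈ 95 mm/s.

95 mm/s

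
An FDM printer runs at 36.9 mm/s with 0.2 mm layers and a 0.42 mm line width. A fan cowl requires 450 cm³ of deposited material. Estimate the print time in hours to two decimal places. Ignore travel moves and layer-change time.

40.33 hours

Bead cross-section = 0.2 × 0.42, so 0.084 mm².
Toolpath length = 450 cm³ / 0.084 mm² = 450000 / 0.084 = 5357142.9 mm.
Print-move time = 5357142.9 / 36.9 = 145180 s.
That's 145180 s → 40.33 hours.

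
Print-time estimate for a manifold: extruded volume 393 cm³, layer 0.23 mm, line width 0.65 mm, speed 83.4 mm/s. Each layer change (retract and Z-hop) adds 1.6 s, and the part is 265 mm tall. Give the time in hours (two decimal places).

Line area = 0.23 × 0.65 = 0.1495 mm².
Total extruded path = 393000/0.1495 = 2628762.5 mm.
Print-move time = 2628762.5 / 83.4, so 31519.9 s.
Layer count = ceil(265 / 0.23) = 1153.
Non-print overhead: 1153 × 1.6 → 1844.8 s.
Altogether 31519.9 + 1844.8 = 33364.7 s, i.e. 9.27 hours.

9.27 hours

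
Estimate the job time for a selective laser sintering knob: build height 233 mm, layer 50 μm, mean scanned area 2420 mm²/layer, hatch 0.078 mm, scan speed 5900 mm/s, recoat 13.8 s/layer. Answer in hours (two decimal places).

24.67 hours

Number of layers: 233 / 0.05 → 4660 (rounded up).
Per-layer scan distance = 2420 / 0.078 = 31025.6 mm.
Per-layer scan time: 31025.6 / 5900 → 5.2586 s.
Layer cycle = 5.2586 + 13.8 = 19.0586 s.
4660 layers × 19.0586 s/layer = 88813.076 s, i.e. 24.67 hours.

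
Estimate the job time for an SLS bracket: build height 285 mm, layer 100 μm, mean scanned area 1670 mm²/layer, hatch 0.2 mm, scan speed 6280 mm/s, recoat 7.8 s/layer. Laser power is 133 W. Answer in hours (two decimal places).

7.23 hours

Layers = ⌈285/0.1⌉ = 2850.
Per-layer scan distance = 1670 / 0.2 = 8350 mm.
Laser time per layer = 8350 / 6280 = 1.3296 s.
Layer cycle: 1.3296 + 7.8 → 9.1296 s.
2850 layers × 9.1296 s/layer = 26019.36 s, i.e. 7.23 hours.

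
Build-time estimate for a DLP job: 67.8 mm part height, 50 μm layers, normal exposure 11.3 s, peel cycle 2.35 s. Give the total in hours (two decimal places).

5.14 hours

Number of layers: 67.8 / 0.05 → 1356 (rounded up).
Each layer takes: 11.3 + 2.35 → 13.65 s.
Build time: 1356 × 13.65 s = 18509.4 s, i.e. 5.14 hours.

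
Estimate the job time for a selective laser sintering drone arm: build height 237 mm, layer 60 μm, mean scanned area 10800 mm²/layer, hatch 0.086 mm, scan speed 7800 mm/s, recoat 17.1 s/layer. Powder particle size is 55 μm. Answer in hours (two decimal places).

Layer count = ceil(237 / 0.06) = 3950.
Scan path per layer = 10800 / 0.086, so 125581.4 mm.
Per-layer scan time: 125581.4 / 7800 → 16.1002 s.
Per-layer time: 16.1002 + 17.1 → 33.2002 s.
3950 layers × 33.2002 s/layer = 131140.79 s, i.e. 36.43 hours.

36.43 hours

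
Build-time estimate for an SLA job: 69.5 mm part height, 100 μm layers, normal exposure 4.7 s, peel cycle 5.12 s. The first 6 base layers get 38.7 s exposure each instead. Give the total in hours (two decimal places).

Number of layers: 69.5 / 0.1 → 695 (rounded up).
Base layers = 6 × (38.7 + 5.12) = 262.92 s.
Normal layers: 689 × (4.7 + 5.12) → 6765.98 s.
Total = 262.92 + 6765.98 = 7028.9 s = 1.95 hours.

1.95 hours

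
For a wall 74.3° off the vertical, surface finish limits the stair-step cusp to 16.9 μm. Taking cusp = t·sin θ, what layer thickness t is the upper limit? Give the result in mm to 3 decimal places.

sin(74.3°) = 0.9627; t_max = 0.0169/0.9627 = 0.018 mm.

0.018 mm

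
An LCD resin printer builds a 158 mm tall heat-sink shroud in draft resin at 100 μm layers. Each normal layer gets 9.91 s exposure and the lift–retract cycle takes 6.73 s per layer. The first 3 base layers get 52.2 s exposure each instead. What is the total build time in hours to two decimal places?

7.34 hours

Layers = ⌈158/0.1⌉ = 1580.
Base layers = 3 × (52.2 + 6.73) = 176.79 s.
Regular layers = 1577 × (9.91 + 6.73) = 26241.28 s.
Sum: 176.79 + 26241.28 = 26418.07 s → 7.34 hours.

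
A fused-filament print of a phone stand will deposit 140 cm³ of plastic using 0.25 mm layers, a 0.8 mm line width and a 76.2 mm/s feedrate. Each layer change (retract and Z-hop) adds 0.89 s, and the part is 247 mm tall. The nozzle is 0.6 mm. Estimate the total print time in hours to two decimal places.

2.80 hours

Bead cross-section = 0.25 × 0.8 = 0.2 mm².
Toolpath length = 140 cm³ / 0.2 mm² = 140000 / 0.2 = 700000 mm.
Print-move time = 700000 / 76.2 = 9186.4 s.
Number of layers: 247 / 0.25 → 988 (rounded up).
Z-hop total = 988 × 0.89, so 879.32 s.
Total = 9186.4 + 879.32 = 10065.72 s = 2.80 hours.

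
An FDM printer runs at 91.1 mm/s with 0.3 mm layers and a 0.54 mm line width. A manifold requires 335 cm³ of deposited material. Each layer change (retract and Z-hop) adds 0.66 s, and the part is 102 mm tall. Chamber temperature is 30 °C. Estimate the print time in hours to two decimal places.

6.37 hours

Line area: 0.3 × 0.54 → 0.162 mm².
Toolpath length = 335 cm³ / 0.162 mm² = 335000 / 0.162 = 2067901.2 mm.
Print-move time = 2067901.2 / 91.1, so 22699.2 s.
Layers = ⌈102/0.3⌉ = 340.
Non-print overhead = 340 × 0.66 = 224.4 s.
Total = 22699.2 + 224.4 = 22923.6 s = 6.37 hours.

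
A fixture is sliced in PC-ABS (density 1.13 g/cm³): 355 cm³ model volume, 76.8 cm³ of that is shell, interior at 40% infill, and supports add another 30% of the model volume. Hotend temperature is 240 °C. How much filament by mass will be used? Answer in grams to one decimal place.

332.9 g

Volume inside the shell: 355 − 76.8 → 278.2 cm³.
Infill deposited = 0.40 × 278.2, so 111.28 cm³.
Support = 0.30 × 355 = 106.5 cm³.
Total printed volume = 76.8 + 111.28 + 106.5 = 294.58 cm³.
Mass: 294.58 × 1.13 → 332.8754 g.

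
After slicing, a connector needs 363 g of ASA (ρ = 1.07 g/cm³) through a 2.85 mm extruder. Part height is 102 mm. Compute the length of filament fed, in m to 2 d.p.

53.18 m

Extruded volume: 363/1.07 = 339.2523 cm³ (339252.3 mm³).
A = π r² = π × 1.425² = 6.3794 mm².
L = V/A = 339252.3/6.3794 = 53179.34 mm → 53.18 m.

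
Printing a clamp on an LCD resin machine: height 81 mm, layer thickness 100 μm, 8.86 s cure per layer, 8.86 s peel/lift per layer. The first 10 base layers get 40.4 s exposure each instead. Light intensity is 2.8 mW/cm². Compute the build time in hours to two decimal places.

4.07 hours

Layer count = ceil(81 / 0.1) = 810.
Burn-in layers = 10 × (40.4 + 8.86) = 492.6 s.
Remaining layers: 800 × (8.86 + 8.86) → 14176 s.
Total = 492.6 + 14176 = 14668.6 s = 4.07 hours.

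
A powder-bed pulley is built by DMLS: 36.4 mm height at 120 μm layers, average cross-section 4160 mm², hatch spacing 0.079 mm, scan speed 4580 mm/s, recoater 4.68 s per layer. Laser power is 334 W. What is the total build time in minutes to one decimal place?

82.0 minutes

Layers = ⌈36.4/0.12⌉ = 304.
Scan path per layer = 4160 / 0.079 = 52658.2 mm.
Laser time per layer = 52658.2 / 4580, so 11.4974 s.
Time per layer = 11.4974 + 4.68 = 16.1774 s.
Build time = 304 × 16.1774 = 4917.9296 s = 82.0 minutes.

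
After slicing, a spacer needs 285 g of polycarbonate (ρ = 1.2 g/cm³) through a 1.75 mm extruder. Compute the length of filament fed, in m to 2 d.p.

Extruded volume: 285/1.2 = 237.5 cm³ (237500 mm³).
Filament cross-section = π × (1.75/2)² = 2.4053 mm².
Length = 237500 / 2.4053 = 98740.28 mm = 98.74 m.

98.74 m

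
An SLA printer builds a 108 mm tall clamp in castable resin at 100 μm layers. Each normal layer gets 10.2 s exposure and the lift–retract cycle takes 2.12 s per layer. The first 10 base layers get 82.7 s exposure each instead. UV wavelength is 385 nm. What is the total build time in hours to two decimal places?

Layer count = ceil(108 / 0.1) = 1080.
Bottom layers = 10 × (82.7 + 2.12), so 848.2 s.
Normal layers: 1070 × (10.2 + 2.12) → 13182.4 s.
Sum: 848.2 + 13182.4 = 14030.6 s → 3.90 hours.

3.90 hours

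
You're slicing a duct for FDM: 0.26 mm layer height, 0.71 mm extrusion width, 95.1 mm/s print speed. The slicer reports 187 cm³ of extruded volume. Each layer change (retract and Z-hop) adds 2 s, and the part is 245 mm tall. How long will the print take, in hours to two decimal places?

Bead cross-section: 0.26 × 0.71 → 0.1846 mm².
Path length: 187000 mm³ / 0.1846 mm² → 1013001.1 mm.
Print-move time: 1013001.1 / 95.1 → 10652 s.
Layers = ⌈245/0.26⌉ = 943.
Z-hop total: 943 × 2 → 1886 s.
Altogether 10652 + 1886 = 12538 s, i.e. 3.48 hours.

3.48 hours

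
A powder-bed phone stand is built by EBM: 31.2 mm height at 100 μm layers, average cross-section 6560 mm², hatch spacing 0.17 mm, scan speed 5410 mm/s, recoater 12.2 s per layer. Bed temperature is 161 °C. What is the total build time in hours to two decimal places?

Layer count = ceil(31.2 / 0.1) = 312.
Scan path per layer = 6560 / 0.17 = 38588.2 mm.
Per-layer scan time: 38588.2 / 5410 → 7.1328 s.
Layer cycle = 7.1328 + 12.2 = 19.3328 s.
Build time = 312 × 19.3328 = 6031.8336 s = 1.68 hours.

1.68 hours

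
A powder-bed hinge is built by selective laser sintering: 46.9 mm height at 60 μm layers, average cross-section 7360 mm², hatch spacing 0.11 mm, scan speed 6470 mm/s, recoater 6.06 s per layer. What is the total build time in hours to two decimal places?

3.56 hours

Layer count = ceil(46.9 / 0.06) = 782.
Scan path per layer = 7360 / 0.11 = 66909.1 mm.
Scan time per layer: 66909.1 / 6470 → 10.3414 s.
Time per layer: 10.3414 + 6.06 → 16.4014 s.
782 layers × 16.4014 s/layer = 12825.8948 s, i.e. 3.56 hours.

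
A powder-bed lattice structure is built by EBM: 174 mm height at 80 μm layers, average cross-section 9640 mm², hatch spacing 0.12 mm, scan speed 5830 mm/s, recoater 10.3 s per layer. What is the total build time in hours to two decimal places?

Layers = ⌈174/0.08⌉ = 2175.
Scan path per layer = 9640 / 0.12 = 80333.3 mm.
Beam time per layer: 80333.3 / 5830 → 13.7793 s.
Time per layer = 13.7793 + 10.3 = 24.0793 s.
Build time = 2175 × 24.0793 = 52372.4775 s = 14.55 hours.

14.55 hours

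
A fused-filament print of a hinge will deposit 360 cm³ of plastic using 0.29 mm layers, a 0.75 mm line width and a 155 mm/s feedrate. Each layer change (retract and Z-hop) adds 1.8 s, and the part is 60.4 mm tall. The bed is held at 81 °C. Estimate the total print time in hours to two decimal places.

Extrusion cross-section = 0.29 × 0.75, so 0.2175 mm².
Toolpath length = 360 cm³ / 0.2175 mm² = 360000 / 0.2175 = 1655172.4 mm.
Print-move time: 1655172.4 / 155 → 10678.5 s.
Layer count = ceil(60.4 / 0.29) = 209.
Non-print overhead: 209 × 1.8 → 376.2 s.
Altogether 10678.5 + 376.2 = 11054.7 s, i.e. 3.07 hours.

3.07 hours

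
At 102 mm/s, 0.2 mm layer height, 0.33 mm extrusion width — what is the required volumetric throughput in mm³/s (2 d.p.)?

A = 0.2 × 0.33, so 0.066 mm².
Q = v·A = 102 × 0.066 = 6.73 mm³/s.

6.73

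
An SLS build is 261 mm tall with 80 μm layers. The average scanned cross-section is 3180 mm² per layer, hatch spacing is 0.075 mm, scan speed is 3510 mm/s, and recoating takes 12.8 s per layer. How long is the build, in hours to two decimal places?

22.55 hours

Layers = ⌈261/0.08⌉ = 3263.
Hatch length per layer = 3180 / 0.075 = 42400 mm.
Per-layer scan time = 42400 / 3510, so 12.0798 s.
Time per layer = 12.0798 + 12.8 = 24.8798 s.
3263 layers × 24.8798 s/layer = 81182.7874 s, i.e. 22.55 hours.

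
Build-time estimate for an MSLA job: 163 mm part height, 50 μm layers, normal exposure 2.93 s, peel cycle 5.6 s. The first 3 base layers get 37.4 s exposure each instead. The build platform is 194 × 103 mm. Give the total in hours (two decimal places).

7.75 hours

Layers = ⌈163/0.05⌉ = 3260.
Bottom layers: 3 × (37.4 + 5.6) → 129 s.
Regular layers = 3257 × (2.93 + 5.6), so 27782.21 s.
Sum: 129 + 27782.21 = 27911.21 s → 7.75 hours.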